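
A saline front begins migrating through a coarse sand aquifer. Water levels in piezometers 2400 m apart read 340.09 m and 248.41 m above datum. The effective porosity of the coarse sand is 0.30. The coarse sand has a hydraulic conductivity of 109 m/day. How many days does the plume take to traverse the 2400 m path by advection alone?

Hydraulic gradient i = (340.09 − 248.41) / 2400 = 91.68 / 2400 = 0.03820.
Darcy flux q = K · i = 109.0 × 0.03820 = 4.164 m/day.
Seepage velocity v = q / n_e = 4.164 / 0.30 = 13.88 m/day.
Travel time t = L / v = 2400 / 13.88 = 172.9 days.

173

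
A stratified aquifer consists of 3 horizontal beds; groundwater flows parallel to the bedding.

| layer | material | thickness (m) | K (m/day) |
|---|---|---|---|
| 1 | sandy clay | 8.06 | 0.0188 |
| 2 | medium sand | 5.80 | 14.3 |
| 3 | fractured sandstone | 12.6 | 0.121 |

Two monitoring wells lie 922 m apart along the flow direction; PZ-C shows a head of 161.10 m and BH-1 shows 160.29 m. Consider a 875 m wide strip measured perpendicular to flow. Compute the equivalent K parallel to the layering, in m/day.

Flow is parallel to layering, so each bed carries its own Darcy discharge and the transmissivities add.
Σ(K_i·b_i) = 0.0188×8.06 + 14.3×5.80 + 0.121×12.6 = 84.62 m²/day.
Total thickness b = 26.46 m, so K_eq = Σ(K_i·b_i)/b = 3.198 m/day.

3.20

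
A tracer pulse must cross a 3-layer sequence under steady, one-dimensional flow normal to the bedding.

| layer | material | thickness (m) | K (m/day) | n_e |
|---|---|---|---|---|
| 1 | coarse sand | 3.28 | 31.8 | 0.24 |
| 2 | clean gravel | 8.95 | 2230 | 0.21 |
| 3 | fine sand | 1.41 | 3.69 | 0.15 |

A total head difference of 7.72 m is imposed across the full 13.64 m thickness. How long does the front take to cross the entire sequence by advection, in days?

0.182

With flow normal to the layers, continuity requires the same specific discharge q through every layer.
Σ(b_i/K_i) = 3.28/31.8 + 8.95/2230 + 1.41/3.69 = 0.4893 d.
q = Δh / Σ(b_i/K_i) = 7.72 / 0.4893 = 15.78 m/day.
In each layer the seepage velocity is v_i = q/n_i, so the layer transit time is t_i = b_i·n_i / q:
  layer 1 (coarse sand): t_1 = 3.28 × 0.24 / 15.78 = 0.04989 d
  layer 2 (clean gravel): t_2 = 8.95 × 0.21 / 15.78 = 0.1191 d
  layer 3 (fine sand): t_3 = 1.41 × 0.15 / 15.78 = 0.01340 d
Total t = Σ t_i = 0.1824 days.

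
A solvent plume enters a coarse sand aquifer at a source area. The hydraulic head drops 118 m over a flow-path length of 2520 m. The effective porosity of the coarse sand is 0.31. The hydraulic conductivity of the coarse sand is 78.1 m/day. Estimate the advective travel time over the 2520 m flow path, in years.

Hydraulic gradient i = Δh / L = 118 / 2520 = 0.04683.
Darcy flux q = K · i = 78.10 × 0.04683 = 3.657 m/day.
Seepage velocity v = q / n_e = 3.657 / 0.31 = 11.80 m/day.
Travel time t = L / v = 2520 / 11.80 = 213.6 days = 0.5848 years.

0.585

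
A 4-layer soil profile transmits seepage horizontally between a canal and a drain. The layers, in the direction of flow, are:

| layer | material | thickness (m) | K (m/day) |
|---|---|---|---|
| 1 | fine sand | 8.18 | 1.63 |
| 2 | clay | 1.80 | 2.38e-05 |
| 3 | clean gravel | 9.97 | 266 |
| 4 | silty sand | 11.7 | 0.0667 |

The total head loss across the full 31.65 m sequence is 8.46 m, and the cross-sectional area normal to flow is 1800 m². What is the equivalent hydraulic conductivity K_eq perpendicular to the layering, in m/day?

0.000417

Flow is perpendicular to layering, so the layers act in series and the equivalent K is the thickness-weighted harmonic mean.
Total thickness L = 8.18 + 1.80 + 9.97 + 11.7 = 31.65 m.
Σ(b_i/K_i) = 8.18/1.63 + 1.80/2.38e-05 + 9.97/266 + 11.7/0.0667 = 75811 d.
K_eq = L / Σ(b_i/K_i) = 31.65 / 75811 = 0.0004175 m/day.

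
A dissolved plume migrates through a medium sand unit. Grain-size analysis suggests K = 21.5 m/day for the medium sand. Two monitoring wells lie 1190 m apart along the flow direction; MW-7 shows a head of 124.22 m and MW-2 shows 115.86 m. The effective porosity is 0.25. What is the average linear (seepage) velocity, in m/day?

0.604

Hydraulic gradient i = (124.22 − 115.86) / 1190 = 8.36 / 1190 = 0.007025.
Darcy flux q = K · i = 21.50 × 0.007025 = 0.1510 m/day.
Seepage velocity v = q / n_e = 0.1510 / 0.25 = 0.6042 m/day.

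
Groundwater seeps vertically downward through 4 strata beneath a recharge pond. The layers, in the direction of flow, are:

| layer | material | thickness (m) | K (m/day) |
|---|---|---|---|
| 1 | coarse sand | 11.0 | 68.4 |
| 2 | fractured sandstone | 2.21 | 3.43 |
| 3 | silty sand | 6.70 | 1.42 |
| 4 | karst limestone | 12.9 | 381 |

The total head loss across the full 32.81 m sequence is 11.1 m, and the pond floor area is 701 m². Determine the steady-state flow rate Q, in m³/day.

Flow is perpendicular to layering, so the layers act in series and the equivalent K is the thickness-weighted harmonic mean.
Total thickness L = 11.0 + 2.21 + 6.70 + 12.9 = 32.81 m.
Σ(b_i/K_i) = 11.0/68.4 + 2.21/3.43 + 6.70/1.42 + 12.9/381 = 5.557 d.
K_eq = L / Σ(b_i/K_i) = 32.81 / 5.557 = 5.904 m/day.
Q = K_eq · A · (Δh/L) = 5.904 × 701 × (11.1/32.81) = 1400 m³/day.

1400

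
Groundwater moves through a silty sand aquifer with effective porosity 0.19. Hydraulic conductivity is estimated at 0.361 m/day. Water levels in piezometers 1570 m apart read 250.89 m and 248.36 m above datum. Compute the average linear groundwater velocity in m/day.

0.00306

Hydraulic gradient i = (250.89 − 248.36) / 1570 = 2.53 / 1570 = 0.001611.
Darcy flux q = K · i = 0.3610 × 0.001611 = 0.0005817 m/day.
Seepage velocity v = q / n_e = 0.0005817 / 0.19 = 0.003062 m/day.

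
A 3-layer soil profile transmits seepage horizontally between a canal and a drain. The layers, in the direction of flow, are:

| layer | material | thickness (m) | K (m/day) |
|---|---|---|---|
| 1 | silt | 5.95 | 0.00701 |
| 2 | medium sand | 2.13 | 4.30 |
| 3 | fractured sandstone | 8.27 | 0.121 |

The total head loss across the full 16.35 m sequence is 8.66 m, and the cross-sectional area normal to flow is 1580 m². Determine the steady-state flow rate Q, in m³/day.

Flow is perpendicular to layering, so the layers act in series and the equivalent K is the thickness-weighted harmonic mean.
Total thickness L = 5.95 + 2.13 + 8.27 = 16.35 m.
Σ(b_i/K_i) = 5.95/0.00701 + 2.13/4.30 + 8.27/0.121 = 917.6 d.
K_eq = L / Σ(b_i/K_i) = 16.35 / 917.6 = 0.01782 m/day.
Q = K_eq · A · (Δh/L) = 0.01782 × 1580 × (8.66/16.35) = 14.91 m³/day.

14.9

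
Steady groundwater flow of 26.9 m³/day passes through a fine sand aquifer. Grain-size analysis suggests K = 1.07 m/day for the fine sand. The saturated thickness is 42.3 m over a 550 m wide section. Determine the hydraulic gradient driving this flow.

0.00108

Cross-sectional area A = 550 × 42.3 = 23265 m².
From Q = K·A·i, i = Q / (K·A) = 26.9 / (1.070 × 23265) = 0.001081.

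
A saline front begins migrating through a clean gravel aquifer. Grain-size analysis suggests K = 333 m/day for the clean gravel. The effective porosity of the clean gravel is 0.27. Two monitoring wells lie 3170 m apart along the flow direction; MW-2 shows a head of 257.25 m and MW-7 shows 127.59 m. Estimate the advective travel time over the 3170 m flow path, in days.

Hydraulic gradient i = (257.25 − 127.59) / 3170 = 129.66 / 3170 = 0.04090.
Darcy flux q = K · i = 333.0 × 0.04090 = 13.62 m/day.
Seepage velocity v = q / n_e = 13.62 / 0.27 = 50.45 m/day.
Travel time t = L / v = 3170 / 50.45 = 62.84 days.

62.8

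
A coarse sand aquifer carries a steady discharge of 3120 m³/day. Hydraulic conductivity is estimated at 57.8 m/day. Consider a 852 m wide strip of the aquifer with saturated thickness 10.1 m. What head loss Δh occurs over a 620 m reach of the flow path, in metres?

3.89

Cross-sectional area A = 852 × 10.1 = 8605 m².
From Q = K·A·i, i = Q / (K·A) = 3120 / (57.80 × 8605) = 0.006273.
Head loss Δh = i · L = 0.006273 × 620 = 3.889 m.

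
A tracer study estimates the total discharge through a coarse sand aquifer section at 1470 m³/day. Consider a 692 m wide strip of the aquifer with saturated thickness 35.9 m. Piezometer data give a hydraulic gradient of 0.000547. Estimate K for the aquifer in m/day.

108

Cross-sectional area A = 692 × 35.9 = 24843 m².
Hydraulic gradient i = 0.000547.
From Q = K·A·i, K = Q / (A·i) = 1470 / (24843 × 0.0005470) = 108.2 m/day.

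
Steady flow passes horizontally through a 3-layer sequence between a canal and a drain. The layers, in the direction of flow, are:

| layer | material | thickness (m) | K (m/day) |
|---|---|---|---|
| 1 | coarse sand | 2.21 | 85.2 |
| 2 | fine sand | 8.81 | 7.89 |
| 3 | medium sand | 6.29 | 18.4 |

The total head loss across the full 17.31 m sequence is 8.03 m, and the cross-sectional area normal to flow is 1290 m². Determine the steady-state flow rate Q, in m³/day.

Flow is perpendicular to layering, so the layers act in series and the equivalent K is the thickness-weighted harmonic mean.
Total thickness L = 2.21 + 8.81 + 6.29 = 17.31 m.
Σ(b_i/K_i) = 2.21/85.2 + 8.81/7.89 + 6.29/18.4 = 1.484 d.
K_eq = L / Σ(b_i/K_i) = 17.31 / 1.484 = 11.66 m/day.
Q = K_eq · A · (Δh/L) = 11.66 × 1290 × (8.03/17.31) = 6978 m³/day.

6980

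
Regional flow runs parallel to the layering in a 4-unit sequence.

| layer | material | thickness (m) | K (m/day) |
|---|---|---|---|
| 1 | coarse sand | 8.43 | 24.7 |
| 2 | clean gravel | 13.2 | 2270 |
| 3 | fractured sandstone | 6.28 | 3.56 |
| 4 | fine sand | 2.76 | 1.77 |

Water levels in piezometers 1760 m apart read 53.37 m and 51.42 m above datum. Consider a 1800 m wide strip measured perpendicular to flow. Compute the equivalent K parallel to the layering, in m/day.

985

Flow is parallel to layering, so each bed carries its own Darcy discharge and the transmissivities add.
Σ(K_i·b_i) = 24.7×8.43 + 2270×13.2 + 3.56×6.28 + 1.77×2.76 = 30199 m²/day.
Total thickness b = 30.67 m, so K_eq = Σ(K_i·b_i)/b = 984.7 m/day.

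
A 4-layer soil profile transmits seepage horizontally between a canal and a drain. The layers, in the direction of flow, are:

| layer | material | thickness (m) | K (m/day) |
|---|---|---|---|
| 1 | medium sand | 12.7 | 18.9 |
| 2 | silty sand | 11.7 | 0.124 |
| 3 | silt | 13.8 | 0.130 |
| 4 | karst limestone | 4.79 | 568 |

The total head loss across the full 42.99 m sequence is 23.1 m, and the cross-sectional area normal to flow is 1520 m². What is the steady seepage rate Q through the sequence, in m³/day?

Flow is perpendicular to layering, so the layers act in series and the equivalent K is the thickness-weighted harmonic mean.
Total thickness L = 12.7 + 11.7 + 13.8 + 4.79 = 42.99 m.
Σ(b_i/K_i) = 12.7/18.9 + 11.7/0.124 + 13.8/0.130 + 4.79/568 = 201.2 d.
K_eq = L / Σ(b_i/K_i) = 42.99 / 201.2 = 0.2137 m/day.
Q = K_eq · A · (Δh/L) = 0.2137 × 1520 × (23.1/42.99) = 174.5 m³/day.

175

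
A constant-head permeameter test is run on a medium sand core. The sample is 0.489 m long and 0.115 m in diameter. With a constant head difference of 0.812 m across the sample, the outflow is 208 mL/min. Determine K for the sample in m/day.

Cross-sectional area A = π·(d/2)² = π × (0.115/2)² = 0.01039 m².
Convert discharge: 208 mL/min = 3.467e-06 m³/s.
Darcy's law rearranged: K = Q·L / (A·Δh) = 3.467e-06 × 0.489 / (0.01039 × 0.812) = 0.0002010 m/s = 17.37 m/day.

17.4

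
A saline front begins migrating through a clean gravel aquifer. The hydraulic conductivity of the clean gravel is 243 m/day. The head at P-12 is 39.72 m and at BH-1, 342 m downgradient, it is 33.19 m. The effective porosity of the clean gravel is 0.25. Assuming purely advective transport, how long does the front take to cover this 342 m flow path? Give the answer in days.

Hydraulic gradient i = (39.72 − 33.19) / 342 = 6.53 / 342 = 0.01909.
Darcy flux q = K · i = 243.0 × 0.01909 = 4.640 m/day.
Seepage velocity v = q / n_e = 4.640 / 0.25 = 18.56 m/day.
Travel time t = L / v = 342 / 18.56 = 18.43 days.

18.4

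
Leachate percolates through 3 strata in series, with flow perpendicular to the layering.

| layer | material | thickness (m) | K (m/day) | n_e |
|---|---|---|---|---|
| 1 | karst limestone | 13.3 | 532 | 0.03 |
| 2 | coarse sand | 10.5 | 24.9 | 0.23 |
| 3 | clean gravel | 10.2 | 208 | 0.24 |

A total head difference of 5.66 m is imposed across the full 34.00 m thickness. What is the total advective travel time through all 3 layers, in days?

0.461

With flow normal to the layers, continuity requires the same specific discharge q through every layer.
Σ(b_i/K_i) = 13.3/532 + 10.5/24.9 + 10.2/208 = 0.4957 d.
q = Δh / Σ(b_i/K_i) = 5.66 / 0.4957 = 11.42 m/day.
In each layer the seepage velocity is v_i = q/n_i, so the layer transit time is t_i = b_i·n_i / q:
  layer 1 (karst limestone): t_1 = 13.3 × 0.03 / 11.42 = 0.03495 d
  layer 2 (coarse sand): t_2 = 10.5 × 0.23 / 11.42 = 0.2115 d
  layer 3 (clean gravel): t_3 = 10.2 × 0.24 / 11.42 = 0.2144 d
Total t = Σ t_i = 0.4609 days.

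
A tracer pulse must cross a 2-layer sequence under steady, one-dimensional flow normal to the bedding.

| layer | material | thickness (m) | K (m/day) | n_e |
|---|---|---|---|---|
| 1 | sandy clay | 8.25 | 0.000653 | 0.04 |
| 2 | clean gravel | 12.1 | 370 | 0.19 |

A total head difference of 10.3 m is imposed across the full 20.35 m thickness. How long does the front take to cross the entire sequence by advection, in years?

8.83

With flow normal to the layers, continuity requires the same specific discharge q through every layer.
Σ(b_i/K_i) = 8.25/0.000653 + 12.1/370 = 12634 d.
q = Δh / Σ(b_i/K_i) = 10.3 / 12634 = 0.0008153 m/day.
In each layer the seepage velocity is v_i = q/n_i, so the layer transit time is t_i = b_i·n_i / q:
  layer 1 (sandy clay): t_1 = 8.25 × 0.04 / 0.0008153 = 404.8 d
  layer 2 (clean gravel): t_2 = 12.1 × 0.19 / 0.0008153 = 2820 d
Total t = Σ t_i = 3225 days = 8.829 years.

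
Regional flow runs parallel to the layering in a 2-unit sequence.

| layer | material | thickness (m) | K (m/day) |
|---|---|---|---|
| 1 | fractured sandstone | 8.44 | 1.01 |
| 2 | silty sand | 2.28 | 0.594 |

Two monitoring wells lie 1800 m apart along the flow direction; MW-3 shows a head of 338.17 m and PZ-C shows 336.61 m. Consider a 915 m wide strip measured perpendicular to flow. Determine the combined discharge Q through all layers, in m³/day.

Flow is parallel to layering, so each bed carries its own Darcy discharge and the transmissivities add.
Σ(K_i·b_i) = 1.01×8.44 + 0.594×2.28 = 9.879 m²/day.
Hydraulic gradient i = (338.17 − 336.61) / 1800 = 1.56 / 1800 = 0.0008667.
Q = Σ(K_i·b_i) · W · i = 9.879 × 915 × 0.0008667 = 7.834 m³/day.

7.83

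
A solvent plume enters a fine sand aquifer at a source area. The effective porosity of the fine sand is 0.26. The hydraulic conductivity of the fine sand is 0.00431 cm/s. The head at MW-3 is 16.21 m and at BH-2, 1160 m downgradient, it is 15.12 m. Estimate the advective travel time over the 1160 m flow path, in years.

236

Convert K: 0.00431 cm/s × 864 = 3.724 m/day.
Hydraulic gradient i = (16.21 − 15.12) / 1160 = 1.09 / 1160 = 0.0009397.
Darcy flux q = K · i = 3.724 × 0.0009397 = 0.003499 m/day.
Seepage velocity v = q / n_e = 0.003499 / 0.26 = 0.01346 m/day.
Travel time t = L / v = 1160 / 0.01346 = 86193 days = 236.0 years.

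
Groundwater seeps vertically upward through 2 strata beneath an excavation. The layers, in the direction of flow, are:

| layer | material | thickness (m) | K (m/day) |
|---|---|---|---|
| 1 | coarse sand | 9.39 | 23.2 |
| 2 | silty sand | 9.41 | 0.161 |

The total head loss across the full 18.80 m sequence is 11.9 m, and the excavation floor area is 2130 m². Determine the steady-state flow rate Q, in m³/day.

Flow is perpendicular to layering, so the layers act in series and the equivalent K is the thickness-weighted harmonic mean.
Total thickness L = 9.39 + 9.41 = 18.80 m.
Σ(b_i/K_i) = 9.39/23.2 + 9.41/0.161 = 58.85 d.
K_eq = L / Σ(b_i/K_i) = 18.80 / 58.85 = 0.3194 m/day.
Q = K_eq · A · (Δh/L) = 0.3194 × 2130 × (11.9/18.80) = 430.7 m³/day.

431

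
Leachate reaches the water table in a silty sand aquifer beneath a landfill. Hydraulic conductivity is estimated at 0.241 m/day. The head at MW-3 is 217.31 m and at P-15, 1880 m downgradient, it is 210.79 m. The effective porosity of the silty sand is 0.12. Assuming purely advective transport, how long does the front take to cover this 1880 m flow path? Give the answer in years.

Hydraulic gradient i = (217.31 − 210.79) / 1880 = 6.52 / 1880 = 0.003468.
Darcy flux q = K · i = 0.2410 × 0.003468 = 0.0008358 m/day.
Seepage velocity v = q / n_e = 0.0008358 / 0.12 = 0.006965 m/day.
Travel time t = L / v = 1880 / 0.006965 = 2.699e+05 days = 739.0 years.

739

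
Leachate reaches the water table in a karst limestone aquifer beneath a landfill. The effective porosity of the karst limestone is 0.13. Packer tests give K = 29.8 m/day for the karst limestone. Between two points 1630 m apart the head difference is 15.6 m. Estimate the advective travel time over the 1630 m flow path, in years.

2.03

Hydraulic gradient i = Δh / L = 15.6 / 1630 = 0.009571.
Darcy flux q = K · i = 29.80 × 0.009571 = 0.2852 m/day.
Seepage velocity v = q / n_e = 0.2852 / 0.13 = 2.194 m/day.
Travel time t = L / v = 1630 / 2.194 = 743.0 days = 2.034 years.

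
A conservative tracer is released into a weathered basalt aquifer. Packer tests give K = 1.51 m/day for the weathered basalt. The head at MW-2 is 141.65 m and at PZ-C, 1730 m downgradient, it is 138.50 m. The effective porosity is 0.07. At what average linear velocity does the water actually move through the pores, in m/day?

0.0393

Hydraulic gradient i = (141.65 − 138.50) / 1730 = 3.15 / 1730 = 0.001821.
Darcy flux q = K · i = 1.510 × 0.001821 = 0.002749 m/day.
Seepage velocity v = q / n_e = 0.002749 / 0.07 = 0.03928 m/day.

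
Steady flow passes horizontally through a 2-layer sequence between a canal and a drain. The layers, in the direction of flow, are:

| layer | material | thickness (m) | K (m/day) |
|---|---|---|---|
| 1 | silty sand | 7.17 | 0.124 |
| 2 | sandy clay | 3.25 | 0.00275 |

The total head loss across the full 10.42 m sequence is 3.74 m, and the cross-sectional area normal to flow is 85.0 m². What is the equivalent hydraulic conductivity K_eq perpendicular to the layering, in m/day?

0.00841

Flow is perpendicular to layering, so the layers act in series and the equivalent K is the thickness-weighted harmonic mean.
Total thickness L = 7.17 + 3.25 = 10.42 m.
Σ(b_i/K_i) = 7.17/0.124 + 3.25/0.00275 = 1240 d.
K_eq = L / Σ(b_i/K_i) = 10.42 / 1240 = 0.008406 m/day.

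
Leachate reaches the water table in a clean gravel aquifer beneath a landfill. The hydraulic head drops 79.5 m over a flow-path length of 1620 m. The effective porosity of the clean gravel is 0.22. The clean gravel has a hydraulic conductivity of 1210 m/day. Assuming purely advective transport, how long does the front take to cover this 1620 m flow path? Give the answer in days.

6.00

Hydraulic gradient i = Δh / L = 79.5 / 1620 = 0.04907.
Darcy flux q = K · i = 1210 × 0.04907 = 59.38 m/day.
Seepage velocity v = q / n_e = 59.38 / 0.22 = 269.9 m/day.
Travel time t = L / v = 1620 / 269.9 = 6.002 days.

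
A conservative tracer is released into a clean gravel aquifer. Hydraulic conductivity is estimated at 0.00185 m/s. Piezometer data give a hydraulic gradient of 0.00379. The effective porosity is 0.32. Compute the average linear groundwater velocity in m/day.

Convert K: 0.00185 m/s × 86400 = 159.8 m/day.
Hydraulic gradient i = 0.00379.
Darcy flux q = K · i = 159.8 × 0.003790 = 0.6058 m/day.
Seepage velocity v = q / n_e = 0.6058 / 0.32 = 1.893 m/day.

1.89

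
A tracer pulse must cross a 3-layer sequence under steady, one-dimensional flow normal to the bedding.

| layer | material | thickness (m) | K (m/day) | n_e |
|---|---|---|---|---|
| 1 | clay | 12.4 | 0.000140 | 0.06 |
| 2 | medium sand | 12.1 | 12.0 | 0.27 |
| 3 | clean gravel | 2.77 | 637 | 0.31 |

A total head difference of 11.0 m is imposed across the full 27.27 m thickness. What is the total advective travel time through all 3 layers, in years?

With flow normal to the layers, continuity requires the same specific discharge q through every layer.
Σ(b_i/K_i) = 12.4/0.000140 + 12.1/12.0 + 2.77/637 = 88572 d.
q = Δh / Σ(b_i/K_i) = 11.0 / 88572 = 0.0001242 m/day.
In each layer the seepage velocity is v_i = q/n_i, so the layer transit time is t_i = b_i·n_i / q:
  layer 1 (clay): t_1 = 12.4 × 0.06 / 0.0001242 = 5991 d
  layer 2 (medium sand): t_2 = 12.1 × 0.27 / 0.0001242 = 26306 d
  layer 3 (clean gravel): t_3 = 2.77 × 0.31 / 0.0001242 = 6914 d
Total t = Σ t_i = 39211 days = 107.4 years.

107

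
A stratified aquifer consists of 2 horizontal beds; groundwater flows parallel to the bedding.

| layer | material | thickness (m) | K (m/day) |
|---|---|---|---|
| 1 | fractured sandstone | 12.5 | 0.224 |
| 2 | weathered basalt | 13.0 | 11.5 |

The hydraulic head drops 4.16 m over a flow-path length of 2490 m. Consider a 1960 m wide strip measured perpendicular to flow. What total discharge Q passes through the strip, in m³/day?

Flow is parallel to layering, so each bed carries its own Darcy discharge and the transmissivities add.
Σ(K_i·b_i) = 0.224×12.5 + 11.5×13.0 = 152.3 m²/day.
Hydraulic gradient i = Δh / L = 4.16 / 2490 = 0.001671.
Q = Σ(K_i·b_i) · W · i = 152.3 × 1960 × 0.001671 = 498.7 m³/day.

499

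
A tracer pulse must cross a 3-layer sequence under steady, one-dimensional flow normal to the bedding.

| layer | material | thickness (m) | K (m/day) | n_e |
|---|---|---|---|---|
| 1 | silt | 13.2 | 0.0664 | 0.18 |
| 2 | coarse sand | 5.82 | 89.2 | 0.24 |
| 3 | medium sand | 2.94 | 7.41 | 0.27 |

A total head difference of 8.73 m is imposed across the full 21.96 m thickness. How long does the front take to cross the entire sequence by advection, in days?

104

With flow normal to the layers, continuity requires the same specific discharge q through every layer.
Σ(b_i/K_i) = 13.2/0.0664 + 5.82/89.2 + 2.94/7.41 = 199.3 d.
q = Δh / Σ(b_i/K_i) = 8.73 / 199.3 = 0.04381 m/day.
In each layer the seepage velocity is v_i = q/n_i, so the layer transit time is t_i = b_i·n_i / q:
  layer 1 (silt): t_1 = 13.2 × 0.18 / 0.04381 = 54.23 d
  layer 2 (coarse sand): t_2 = 5.82 × 0.24 / 0.04381 = 31.88 d
  layer 3 (medium sand): t_3 = 2.94 × 0.27 / 0.04381 = 18.12 d
Total t = Σ t_i = 104.2 days.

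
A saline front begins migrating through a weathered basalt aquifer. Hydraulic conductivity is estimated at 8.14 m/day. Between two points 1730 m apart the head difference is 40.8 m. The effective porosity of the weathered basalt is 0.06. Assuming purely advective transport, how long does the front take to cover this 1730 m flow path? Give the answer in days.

Hydraulic gradient i = Δh / L = 40.8 / 1730 = 0.02358.
Darcy flux q = K · i = 8.140 × 0.02358 = 0.1920 m/day.
Seepage velocity v = q / n_e = 0.1920 / 0.06 = 3.200 m/day.
Travel time t = L / v = 1730 / 3.200 = 540.7 days.

541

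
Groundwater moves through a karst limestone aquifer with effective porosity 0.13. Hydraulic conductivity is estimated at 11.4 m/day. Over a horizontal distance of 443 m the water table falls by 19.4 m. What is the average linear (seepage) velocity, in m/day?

Hydraulic gradient i = Δh / L = 19.4 / 443 = 0.04379.
Darcy flux q = K · i = 11.40 × 0.04379 = 0.4992 m/day.
Seepage velocity v = q / n_e = 0.4992 / 0.13 = 3.840 m/day.

3.84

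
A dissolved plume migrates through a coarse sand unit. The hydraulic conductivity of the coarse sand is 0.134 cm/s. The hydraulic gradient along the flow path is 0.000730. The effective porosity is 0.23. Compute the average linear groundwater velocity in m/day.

0.367

Convert K: 0.134 cm/s × 864 = 115.8 m/day.
Hydraulic gradient i = 0.000730.
Darcy flux q = K · i = 115.8 × 0.0007300 = 0.08452 m/day.
Seepage velocity v = q / n_e = 0.08452 / 0.23 = 0.3675 m/day.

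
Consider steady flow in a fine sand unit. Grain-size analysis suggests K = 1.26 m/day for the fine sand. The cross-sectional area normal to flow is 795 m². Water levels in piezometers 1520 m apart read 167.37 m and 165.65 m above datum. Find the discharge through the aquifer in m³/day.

1.13

Hydraulic gradient i = (167.37 − 165.65) / 1520 = 1.72 / 1520 = 0.001132.
Darcy's law: Q = K · A · i = 1.260 × 795.0 × 0.001132 = 1.134 m³/day.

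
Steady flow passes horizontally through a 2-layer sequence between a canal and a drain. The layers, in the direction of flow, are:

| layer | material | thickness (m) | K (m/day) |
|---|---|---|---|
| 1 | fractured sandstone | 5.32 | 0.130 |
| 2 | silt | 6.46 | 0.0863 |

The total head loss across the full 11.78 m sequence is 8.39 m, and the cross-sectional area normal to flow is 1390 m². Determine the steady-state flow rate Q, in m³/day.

Flow is perpendicular to layering, so the layers act in series and the equivalent K is the thickness-weighted harmonic mean.
Total thickness L = 5.32 + 6.46 = 11.78 m.
Σ(b_i/K_i) = 5.32/0.130 + 6.46/0.0863 = 115.8 d.
K_eq = L / Σ(b_i/K_i) = 11.78 / 115.8 = 0.1017 m/day.
Q = K_eq · A · (Δh/L) = 0.1017 × 1390 × (8.39/11.78) = 100.7 m³/day.

101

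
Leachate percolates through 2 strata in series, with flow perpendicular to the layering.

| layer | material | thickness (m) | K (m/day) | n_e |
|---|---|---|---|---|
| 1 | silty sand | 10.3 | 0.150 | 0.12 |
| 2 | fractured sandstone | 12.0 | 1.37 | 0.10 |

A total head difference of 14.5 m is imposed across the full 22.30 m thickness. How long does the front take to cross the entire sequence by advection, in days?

13.0

With flow normal to the layers, continuity requires the same specific discharge q through every layer.
Σ(b_i/K_i) = 10.3/0.150 + 12.0/1.37 = 77.43 d.
q = Δh / Σ(b_i/K_i) = 14.5 / 77.43 = 0.1873 m/day.
In each layer the seepage velocity is v_i = q/n_i, so the layer transit time is t_i = b_i·n_i / q:
  layer 1 (silty sand): t_1 = 10.3 × 0.12 / 0.1873 = 6.600 d
  layer 2 (fractured sandstone): t_2 = 12.0 × 0.10 / 0.1873 = 6.408 d
Total t = Σ t_i = 13.01 days.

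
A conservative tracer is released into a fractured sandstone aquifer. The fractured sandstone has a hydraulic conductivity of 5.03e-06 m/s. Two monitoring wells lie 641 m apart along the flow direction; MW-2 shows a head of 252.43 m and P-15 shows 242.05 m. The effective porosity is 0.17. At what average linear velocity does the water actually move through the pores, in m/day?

Convert K: 5.03e-06 m/s × 86400 = 0.4346 m/day.
Hydraulic gradient i = (252.43 − 242.05) / 641 = 10.38 / 641 = 0.01619.
Darcy flux q = K · i = 0.4346 × 0.01619 = 0.007038 m/day.
Seepage velocity v = q / n_e = 0.007038 / 0.17 = 0.04140 m/day.

0.0414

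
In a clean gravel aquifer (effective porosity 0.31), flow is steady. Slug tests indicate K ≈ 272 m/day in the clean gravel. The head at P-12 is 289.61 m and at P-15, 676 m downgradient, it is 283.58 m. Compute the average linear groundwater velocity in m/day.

Hydraulic gradient i = (289.61 − 283.58) / 676 = 6.03 / 676 = 0.008920.
Darcy flux q = K · i = 272.0 × 0.008920 = 2.426 m/day.
Seepage velocity v = q / n_e = 2.426 / 0.31 = 7.827 m/day.

7.83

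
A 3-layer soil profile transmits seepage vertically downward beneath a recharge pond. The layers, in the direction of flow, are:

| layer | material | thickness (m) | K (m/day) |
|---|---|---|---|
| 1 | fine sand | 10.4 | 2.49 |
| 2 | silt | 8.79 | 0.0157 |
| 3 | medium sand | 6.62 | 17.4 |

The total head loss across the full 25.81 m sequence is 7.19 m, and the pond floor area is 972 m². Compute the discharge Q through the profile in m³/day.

Flow is perpendicular to layering, so the layers act in series and the equivalent K is the thickness-weighted harmonic mean.
Total thickness L = 10.4 + 8.79 + 6.62 = 25.81 m.
Σ(b_i/K_i) = 10.4/2.49 + 8.79/0.0157 + 6.62/17.4 = 564.4 d.
K_eq = L / Σ(b_i/K_i) = 25.81 / 564.4 = 0.04573 m/day.
Q = K_eq · A · (Δh/L) = 0.04573 × 972 × (7.19/25.81) = 12.38 m³/day.

12.4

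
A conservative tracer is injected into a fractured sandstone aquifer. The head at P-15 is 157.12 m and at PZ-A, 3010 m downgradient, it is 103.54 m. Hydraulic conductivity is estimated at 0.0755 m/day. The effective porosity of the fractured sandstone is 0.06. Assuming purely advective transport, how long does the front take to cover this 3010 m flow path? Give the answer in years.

368

Hydraulic gradient i = (157.12 − 103.54) / 3010 = 53.58 / 3010 = 0.01780.
Darcy flux q = K · i = 0.07550 × 0.01780 = 0.001344 m/day.
Seepage velocity v = q / n_e = 0.001344 / 0.06 = 0.02240 m/day.
Travel time t = L / v = 3010 / 0.02240 = 1.344e+05 days = 367.9 years.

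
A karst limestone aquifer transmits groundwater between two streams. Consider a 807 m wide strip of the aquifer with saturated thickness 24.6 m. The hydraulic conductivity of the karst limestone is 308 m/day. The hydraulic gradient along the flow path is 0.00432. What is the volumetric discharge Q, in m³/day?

26400

Cross-sectional area A = 807 × 24.6 = 19852 m².
Hydraulic gradient i = 0.00432.
Darcy's law: Q = K · A · i = 308.0 × 19852 × 0.004320 = 26415 m³/day.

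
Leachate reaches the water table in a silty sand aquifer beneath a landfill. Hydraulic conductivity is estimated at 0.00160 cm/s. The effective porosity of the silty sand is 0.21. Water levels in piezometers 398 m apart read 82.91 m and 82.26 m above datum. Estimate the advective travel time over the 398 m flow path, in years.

101

Convert K: 0.00160 cm/s × 864 = 1.382 m/day.
Hydraulic gradient i = (82.91 − 82.26) / 398 = 0.65 / 398 = 0.001633.
Darcy flux q = K · i = 1.382 × 0.001633 = 0.002258 m/day.
Seepage velocity v = q / n_e = 0.002258 / 0.21 = 0.01075 m/day.
Travel time t = L / v = 398 / 0.01075 = 37020 days = 101.4 years.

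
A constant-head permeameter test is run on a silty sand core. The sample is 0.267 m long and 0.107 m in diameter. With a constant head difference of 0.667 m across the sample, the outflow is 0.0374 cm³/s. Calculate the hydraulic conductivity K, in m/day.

Cross-sectional area A = π·(d/2)² = π × (0.107/2)² = 0.008992 m².
Convert discharge: 0.0374 cm³/s = 3.740e-08 m³/s.
Darcy's law rearranged: K = Q·L / (A·Δh) = 3.740e-08 × 0.267 / (0.008992 × 0.667) = 1.665e-06 m/s = 0.1439 m/day.

0.144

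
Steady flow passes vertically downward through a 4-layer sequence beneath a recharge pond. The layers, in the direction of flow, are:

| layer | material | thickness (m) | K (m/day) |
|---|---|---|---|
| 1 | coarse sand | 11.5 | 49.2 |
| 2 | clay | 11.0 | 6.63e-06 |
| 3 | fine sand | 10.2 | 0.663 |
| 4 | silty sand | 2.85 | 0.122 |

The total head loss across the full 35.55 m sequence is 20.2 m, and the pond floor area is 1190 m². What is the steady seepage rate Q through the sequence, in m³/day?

Flow is perpendicular to layering, so the layers act in series and the equivalent K is the thickness-weighted harmonic mean.
Total thickness L = 11.5 + 11.0 + 10.2 + 2.85 = 35.55 m.
Σ(b_i/K_i) = 11.5/49.2 + 11.0/6.63e-06 + 10.2/0.663 + 2.85/0.122 = 1.659e+06 d.
K_eq = L / Σ(b_i/K_i) = 35.55 / 1.659e+06 = 2.143e-05 m/day.
Q = K_eq · A · (Δh/L) = 2.143e-05 × 1190 × (20.2/35.55) = 0.01449 m³/day.

0.0145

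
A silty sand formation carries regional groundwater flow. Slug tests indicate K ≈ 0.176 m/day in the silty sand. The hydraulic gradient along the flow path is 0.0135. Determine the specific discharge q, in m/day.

Hydraulic gradient i = 0.0135.
Specific discharge q = K · i = 0.1760 × 0.01350 = 0.002376 m/day.

0.00238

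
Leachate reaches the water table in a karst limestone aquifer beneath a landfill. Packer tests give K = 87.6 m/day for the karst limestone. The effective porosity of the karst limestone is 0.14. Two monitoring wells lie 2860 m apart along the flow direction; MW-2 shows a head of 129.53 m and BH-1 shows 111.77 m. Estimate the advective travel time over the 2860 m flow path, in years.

Hydraulic gradient i = (129.53 − 111.77) / 2860 = 17.76 / 2860 = 0.006210.
Darcy flux q = K · i = 87.60 × 0.006210 = 0.5440 m/day.
Seepage velocity v = q / n_e = 0.5440 / 0.14 = 3.886 m/day.
Travel time t = L / v = 2860 / 3.886 = 736.1 days = 2.015 years.

2.02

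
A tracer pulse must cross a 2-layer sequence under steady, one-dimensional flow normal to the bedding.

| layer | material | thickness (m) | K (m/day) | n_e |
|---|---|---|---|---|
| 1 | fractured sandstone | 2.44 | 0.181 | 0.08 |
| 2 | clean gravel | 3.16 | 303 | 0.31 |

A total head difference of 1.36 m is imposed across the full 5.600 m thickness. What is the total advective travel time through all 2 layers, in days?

With flow normal to the layers, continuity requires the same specific discharge q through every layer.
Σ(b_i/K_i) = 2.44/0.181 + 3.16/303 = 13.49 d.
q = Δh / Σ(b_i/K_i) = 1.36 / 13.49 = 0.1008 m/day.
In each layer the seepage velocity is v_i = q/n_i, so the layer transit time is t_i = b_i·n_i / q:
  layer 1 (fractured sandstone): t_1 = 2.44 × 0.08 / 0.1008 = 1.936 d
  layer 2 (clean gravel): t_2 = 3.16 × 0.31 / 0.1008 = 9.718 d
Total t = Σ t_i = 11.65 days.

11.7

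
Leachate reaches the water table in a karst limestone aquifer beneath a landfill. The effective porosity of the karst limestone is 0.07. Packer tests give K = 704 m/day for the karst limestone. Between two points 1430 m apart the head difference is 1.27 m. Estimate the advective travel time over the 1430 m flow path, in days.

160

Hydraulic gradient i = Δh / L = 1.27 / 1430 = 0.0008881.
Darcy flux q = K · i = 704.0 × 0.0008881 = 0.6252 m/day.
Seepage velocity v = q / n_e = 0.6252 / 0.07 = 8.932 m/day.
Travel time t = L / v = 1430 / 8.932 = 160.1 days.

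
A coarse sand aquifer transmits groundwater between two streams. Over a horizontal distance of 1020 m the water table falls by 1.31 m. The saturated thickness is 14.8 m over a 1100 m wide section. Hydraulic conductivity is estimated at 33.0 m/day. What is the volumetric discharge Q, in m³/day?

Cross-sectional area A = 1100 × 14.8 = 16280 m².
Hydraulic gradient i = Δh / L = 1.31 / 1020 = 0.001284.
Darcy's law: Q = K · A · i = 33.00 × 16280 × 0.001284 = 690.0 m³/day.

690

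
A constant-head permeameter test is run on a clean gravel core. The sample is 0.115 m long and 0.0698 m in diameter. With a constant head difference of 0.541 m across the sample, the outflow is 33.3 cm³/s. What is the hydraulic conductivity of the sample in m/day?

160

Cross-sectional area A = π·(d/2)² = π × (0.0698/2)² = 0.003826 m².
Convert discharge: 33.3 cm³/s = 3.330e-05 m³/s.
Darcy's law rearranged: K = Q·L / (A·Δh) = 3.330e-05 × 0.115 / (0.003826 × 0.541) = 0.001850 m/s = 159.8 m/day.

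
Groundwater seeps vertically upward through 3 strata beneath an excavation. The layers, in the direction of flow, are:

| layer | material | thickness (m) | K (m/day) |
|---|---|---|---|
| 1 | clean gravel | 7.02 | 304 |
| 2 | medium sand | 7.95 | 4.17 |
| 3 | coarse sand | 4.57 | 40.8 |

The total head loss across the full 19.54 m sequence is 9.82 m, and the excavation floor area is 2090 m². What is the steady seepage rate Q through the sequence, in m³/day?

Flow is perpendicular to layering, so the layers act in series and the equivalent K is the thickness-weighted harmonic mean.
Total thickness L = 7.02 + 7.95 + 4.57 = 19.54 m.
Σ(b_i/K_i) = 7.02/304 + 7.95/4.17 + 4.57/40.8 = 2.042 d.
K_eq = L / Σ(b_i/K_i) = 19.54 / 2.042 = 9.571 m/day.
Q = K_eq · A · (Δh/L) = 9.571 × 2090 × (9.82/19.54) = 10053 m³/day.

10100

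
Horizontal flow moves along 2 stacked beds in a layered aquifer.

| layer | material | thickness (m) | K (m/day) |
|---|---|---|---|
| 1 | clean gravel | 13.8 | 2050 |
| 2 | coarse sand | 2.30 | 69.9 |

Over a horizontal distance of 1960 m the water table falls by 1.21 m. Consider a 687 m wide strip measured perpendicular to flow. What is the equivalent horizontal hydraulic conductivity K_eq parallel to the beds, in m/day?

1770

Flow is parallel to layering, so each bed carries its own Darcy discharge and the transmissivities add.
Σ(K_i·b_i) = 2050×13.8 + 69.9×2.30 = 28451 m²/day.
Total thickness b = 16.10 m, so K_eq = Σ(K_i·b_i)/b = 1767 m/day.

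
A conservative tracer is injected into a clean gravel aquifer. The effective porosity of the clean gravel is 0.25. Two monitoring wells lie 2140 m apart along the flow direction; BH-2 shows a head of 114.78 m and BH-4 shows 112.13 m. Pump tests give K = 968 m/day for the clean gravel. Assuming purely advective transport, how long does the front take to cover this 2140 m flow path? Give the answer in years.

Hydraulic gradient i = (114.78 − 112.13) / 2140 = 2.65 / 2140 = 0.001238.
Darcy flux q = K · i = 968.0 × 0.001238 = 1.199 m/day.
Seepage velocity v = q / n_e = 1.199 / 0.25 = 4.795 m/day.
Travel time t = L / v = 2140 / 4.795 = 446.3 days = 1.222 years.

1.22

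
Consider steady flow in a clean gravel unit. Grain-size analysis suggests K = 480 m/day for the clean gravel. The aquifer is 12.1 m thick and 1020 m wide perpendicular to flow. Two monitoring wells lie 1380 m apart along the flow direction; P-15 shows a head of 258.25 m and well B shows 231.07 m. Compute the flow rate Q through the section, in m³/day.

Cross-sectional area A = 1020 × 12.1 = 12342 m².
Hydraulic gradient i = (258.25 − 231.07) / 1380 = 27.18 / 1380 = 0.01970.
Darcy's law: Q = K · A · i = 480.0 × 12342 × 0.01970 = 1.167e+05 m³/day.

117000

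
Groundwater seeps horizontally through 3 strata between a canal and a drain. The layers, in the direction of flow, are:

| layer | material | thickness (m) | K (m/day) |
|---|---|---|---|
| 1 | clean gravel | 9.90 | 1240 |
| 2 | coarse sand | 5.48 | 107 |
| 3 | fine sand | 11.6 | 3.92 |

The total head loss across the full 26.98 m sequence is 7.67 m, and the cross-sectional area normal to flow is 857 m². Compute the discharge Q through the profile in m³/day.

Flow is perpendicular to layering, so the layers act in series and the equivalent K is the thickness-weighted harmonic mean.
Total thickness L = 9.90 + 5.48 + 11.6 = 26.98 m.
Σ(b_i/K_i) = 9.90/1240 + 5.48/107 + 11.6/3.92 = 3.018 d.
K_eq = L / Σ(b_i/K_i) = 26.98 / 3.018 = 8.939 m/day.
Q = K_eq · A · (Δh/L) = 8.939 × 857 × (7.67/26.98) = 2178 m³/day.

2180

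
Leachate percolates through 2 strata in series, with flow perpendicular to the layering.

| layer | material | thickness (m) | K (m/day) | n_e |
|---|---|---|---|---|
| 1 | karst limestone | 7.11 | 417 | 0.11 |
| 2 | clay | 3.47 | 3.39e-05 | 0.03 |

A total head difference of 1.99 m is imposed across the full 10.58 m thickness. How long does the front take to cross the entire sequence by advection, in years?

125

With flow normal to the layers, continuity requires the same specific discharge q through every layer.
Σ(b_i/K_i) = 7.11/417 + 3.47/3.39e-05 = 1.024e+05 d.
q = Δh / Σ(b_i/K_i) = 1.99 / 1.024e+05 = 1.944e-05 m/day.
In each layer the seepage velocity is v_i = q/n_i, so the layer transit time is t_i = b_i·n_i / q:
  layer 1 (karst limestone): t_1 = 7.11 × 0.11 / 1.944e-05 = 40229 d
  layer 2 (clay): t_2 = 3.47 × 0.03 / 1.944e-05 = 5355 d
Total t = Σ t_i = 45584 days = 124.8 years.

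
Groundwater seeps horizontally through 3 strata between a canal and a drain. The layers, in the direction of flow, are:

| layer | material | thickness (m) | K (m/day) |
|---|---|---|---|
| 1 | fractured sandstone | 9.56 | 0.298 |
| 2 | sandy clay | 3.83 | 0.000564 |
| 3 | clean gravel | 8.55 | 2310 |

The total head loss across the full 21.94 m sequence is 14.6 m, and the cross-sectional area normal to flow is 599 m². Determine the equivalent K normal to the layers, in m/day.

Flow is perpendicular to layering, so the layers act in series and the equivalent K is the thickness-weighted harmonic mean.
Total thickness L = 9.56 + 3.83 + 8.55 = 21.94 m.
Σ(b_i/K_i) = 9.56/0.298 + 3.83/0.000564 + 8.55/2310 = 6823 d.
K_eq = L / Σ(b_i/K_i) = 21.94 / 6823 = 0.003216 m/day.

0.00322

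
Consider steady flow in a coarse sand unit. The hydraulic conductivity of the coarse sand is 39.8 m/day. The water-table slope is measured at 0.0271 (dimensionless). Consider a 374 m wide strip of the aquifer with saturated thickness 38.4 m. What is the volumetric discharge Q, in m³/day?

Cross-sectional area A = 374 × 38.4 = 14362 m².
Hydraulic gradient i = 0.0271.
Darcy's law: Q = K · A · i = 39.80 × 14362 × 0.02710 = 15490 m³/day.

15500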